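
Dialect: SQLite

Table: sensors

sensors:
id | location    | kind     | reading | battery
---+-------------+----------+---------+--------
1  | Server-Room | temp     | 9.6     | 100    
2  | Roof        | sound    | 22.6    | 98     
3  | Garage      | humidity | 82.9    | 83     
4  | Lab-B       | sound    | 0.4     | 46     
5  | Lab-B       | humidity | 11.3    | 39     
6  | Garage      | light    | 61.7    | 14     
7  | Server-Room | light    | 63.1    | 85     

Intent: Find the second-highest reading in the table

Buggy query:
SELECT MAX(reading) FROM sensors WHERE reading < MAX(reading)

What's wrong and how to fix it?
Bug: MAX(reading) on the right of the comparison is an aggregate-in-WHERE error

Fix: Put the inner MAX in a scalar subquery

Corrected query:
SELECT MAX(reading) FROM sensors WHERE reading < (SELECT MAX(reading) FROM sensors)

Result:
MAX(reading)
------------
63.1        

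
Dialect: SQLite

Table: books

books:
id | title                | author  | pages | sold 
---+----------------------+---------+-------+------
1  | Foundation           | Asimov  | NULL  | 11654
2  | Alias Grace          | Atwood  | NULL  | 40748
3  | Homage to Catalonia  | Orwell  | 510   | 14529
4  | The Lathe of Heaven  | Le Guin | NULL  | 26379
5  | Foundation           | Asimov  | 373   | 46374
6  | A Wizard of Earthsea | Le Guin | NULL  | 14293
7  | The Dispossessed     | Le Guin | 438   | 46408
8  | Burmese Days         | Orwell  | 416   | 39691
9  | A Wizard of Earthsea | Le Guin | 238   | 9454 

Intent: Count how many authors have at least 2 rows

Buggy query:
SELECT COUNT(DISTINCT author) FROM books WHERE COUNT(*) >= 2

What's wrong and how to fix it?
Bug: COUNT(*) cannot appear in WHERE; the per-group count doesn't exist yet

Fix: Group first with HAVING COUNT(*) >= 2, then COUNT the resulting groups

Corrected query:
SELECT COUNT(*) FROM (SELECT author FROM books GROUP BY author HAVING COUNT(*) >= 2)

Result:
COUNT(*)
--------
3       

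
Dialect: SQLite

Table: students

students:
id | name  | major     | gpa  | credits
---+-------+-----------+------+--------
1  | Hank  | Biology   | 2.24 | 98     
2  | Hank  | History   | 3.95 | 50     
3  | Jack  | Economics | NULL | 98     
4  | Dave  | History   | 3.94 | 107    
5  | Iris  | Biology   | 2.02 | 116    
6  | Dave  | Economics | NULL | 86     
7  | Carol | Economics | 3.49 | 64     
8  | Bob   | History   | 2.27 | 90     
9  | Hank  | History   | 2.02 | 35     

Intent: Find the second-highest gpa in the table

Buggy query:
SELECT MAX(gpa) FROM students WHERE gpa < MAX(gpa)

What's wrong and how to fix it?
Bug: MAX(gpa) on the right of the comparison is an aggregate-in-WHERE error

Fix: Put the inner MAX in a scalar subquery

Corrected query:
SELECT MAX(gpa) FROM students WHERE gpa < (SELECT MAX(gpa) FROM students)

Result:
MAX(gpa)
--------
3.94    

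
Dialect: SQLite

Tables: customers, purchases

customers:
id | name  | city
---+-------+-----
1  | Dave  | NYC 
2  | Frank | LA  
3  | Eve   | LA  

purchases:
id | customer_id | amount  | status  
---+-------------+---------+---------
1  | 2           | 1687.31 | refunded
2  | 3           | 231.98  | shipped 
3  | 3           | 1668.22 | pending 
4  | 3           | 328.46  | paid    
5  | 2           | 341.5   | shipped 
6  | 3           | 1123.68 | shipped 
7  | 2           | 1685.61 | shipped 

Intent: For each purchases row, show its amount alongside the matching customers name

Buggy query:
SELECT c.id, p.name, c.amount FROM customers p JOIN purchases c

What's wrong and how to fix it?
Bug: JOIN with no ON clause produces a cartesian product; every purchases row pairs with every customers row

Fix: Specify the join condition linking the foreign key to the parent id

Corrected query:
SELECT c.id, p.name, c.amount FROM customers p JOIN purchases c ON c.customer_id = p.id

Result:
id | name  | amount 
---+-------+--------
1  | Frank | 1687.31
2  | Eve   | 231.98 
3  | Eve   | 1668.22
4  | Eve   | 328.46 
5  | Frank | 341.5  
6  | Eve   | 1123.68
7  | Frank | 1685.61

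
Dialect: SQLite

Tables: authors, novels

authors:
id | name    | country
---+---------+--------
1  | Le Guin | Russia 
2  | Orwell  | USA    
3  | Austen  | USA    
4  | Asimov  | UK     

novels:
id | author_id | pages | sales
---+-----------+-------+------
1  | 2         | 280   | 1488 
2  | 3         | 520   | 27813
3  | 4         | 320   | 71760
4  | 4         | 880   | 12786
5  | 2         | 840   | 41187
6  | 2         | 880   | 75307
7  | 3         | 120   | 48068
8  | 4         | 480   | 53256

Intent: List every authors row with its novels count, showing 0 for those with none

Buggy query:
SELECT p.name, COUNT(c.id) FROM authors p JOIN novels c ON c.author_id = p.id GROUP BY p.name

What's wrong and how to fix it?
Bug: An inner join excludes parents with zero children

Fix: Use LEFT JOIN so parents without children still appear (COUNT(c.id) gives 0)

Corrected query:
SELECT p.name, COUNT(c.id) FROM authors p LEFT JOIN novels c ON c.author_id = p.id GROUP BY p.name

Result:
name    | COUNT(c.id)
--------+------------
Asimov  | 3          
Austen  | 2          
Le Guin | 0          
Orwell  | 3          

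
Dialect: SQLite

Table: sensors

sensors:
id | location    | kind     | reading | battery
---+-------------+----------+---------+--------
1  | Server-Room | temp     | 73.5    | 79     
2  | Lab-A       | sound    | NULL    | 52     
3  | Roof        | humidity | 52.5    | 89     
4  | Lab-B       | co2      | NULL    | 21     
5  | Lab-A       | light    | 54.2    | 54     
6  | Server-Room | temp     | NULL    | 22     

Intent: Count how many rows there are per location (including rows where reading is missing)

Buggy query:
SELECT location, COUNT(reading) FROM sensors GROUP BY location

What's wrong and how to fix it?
Bug: COUNT(column) counts non-NULL values only; rows with NULL reading aren't counted

Fix: Replace COUNT(reading) with COUNT(*)

Corrected query:
SELECT location, COUNT(*) FROM sensors GROUP BY location

Result:
location    | COUNT(*)
------------+---------
Lab-A       | 2       
Lab-B       | 1       
Roof        | 1       
Server-Room | 2       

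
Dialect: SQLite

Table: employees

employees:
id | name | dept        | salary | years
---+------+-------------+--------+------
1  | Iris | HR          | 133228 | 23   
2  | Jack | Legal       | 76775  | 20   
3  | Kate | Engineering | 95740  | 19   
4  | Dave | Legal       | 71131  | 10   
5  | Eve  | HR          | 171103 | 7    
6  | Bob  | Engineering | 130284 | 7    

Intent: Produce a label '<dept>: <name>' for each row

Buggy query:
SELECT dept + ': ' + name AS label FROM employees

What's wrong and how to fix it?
Bug: SQLite uses || for string concatenation; + coerces text to numbers (yielding 0)

Fix: Use the || operator for string concatenation

Corrected query:
SELECT dept || ': ' || name AS label FROM employees

Result:
label            
-----------------
HR: Iris         
Legal: Jack      
Engineering: Kate
Legal: Dave      
HR: Eve          
Engineering: Bob 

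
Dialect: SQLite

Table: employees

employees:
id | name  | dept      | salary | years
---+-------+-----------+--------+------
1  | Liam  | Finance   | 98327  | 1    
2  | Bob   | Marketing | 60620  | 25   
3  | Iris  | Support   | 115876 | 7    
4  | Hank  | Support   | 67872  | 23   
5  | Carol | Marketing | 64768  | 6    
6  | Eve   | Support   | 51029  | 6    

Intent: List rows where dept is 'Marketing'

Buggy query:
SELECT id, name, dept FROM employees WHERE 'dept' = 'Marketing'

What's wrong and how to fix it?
Bug: 'dept' in single quotes is a string literal, not the column; the comparison is literal-vs-literal and never true

Fix: Reference the column as dept without single quotes

Corrected query:
SELECT id, name, dept FROM employees WHERE dept = 'Marketing'

Result:
id | name  | dept     
---+-------+----------
2  | Bob   | Marketing
5  | Carol | Marketing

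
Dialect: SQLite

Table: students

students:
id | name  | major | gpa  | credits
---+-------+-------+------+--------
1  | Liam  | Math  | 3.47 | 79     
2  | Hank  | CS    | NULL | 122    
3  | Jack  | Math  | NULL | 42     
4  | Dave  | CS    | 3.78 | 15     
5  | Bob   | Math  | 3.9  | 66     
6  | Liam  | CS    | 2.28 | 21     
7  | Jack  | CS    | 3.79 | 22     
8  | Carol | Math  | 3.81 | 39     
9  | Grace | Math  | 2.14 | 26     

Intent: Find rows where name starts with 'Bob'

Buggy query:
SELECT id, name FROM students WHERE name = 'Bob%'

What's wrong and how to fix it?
Bug: '=' compares the literal string including the % character; pattern matching needs LIKE

Fix: Replace '=' with LIKE so 'Bob%' is treated as a pattern

Corrected query:
SELECT id, name FROM students WHERE name LIKE 'Bob%'

Result:
id | name
---+-----
5  | Bob 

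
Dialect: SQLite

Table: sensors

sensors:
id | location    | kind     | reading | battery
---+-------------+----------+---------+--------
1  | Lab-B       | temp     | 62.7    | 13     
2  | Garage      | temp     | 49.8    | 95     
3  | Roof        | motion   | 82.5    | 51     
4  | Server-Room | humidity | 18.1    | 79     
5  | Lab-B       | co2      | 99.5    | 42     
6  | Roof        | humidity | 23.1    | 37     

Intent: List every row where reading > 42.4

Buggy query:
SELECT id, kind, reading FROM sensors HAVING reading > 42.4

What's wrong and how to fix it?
Bug: This is a non-aggregate query (no GROUP BY, no aggregates), so in SQLite the HAVING clause is invalid here; a row-level condition belongs in WHERE

Fix: Use WHERE for row-level filtering

Corrected query:
SELECT id, kind, reading FROM sensors WHERE reading > 42.4

Result:
id | kind   | reading
---+--------+--------
1  | temp   | 62.7   
2  | temp   | 49.8   
3  | motion | 82.5   
5  | co2    | 99.5   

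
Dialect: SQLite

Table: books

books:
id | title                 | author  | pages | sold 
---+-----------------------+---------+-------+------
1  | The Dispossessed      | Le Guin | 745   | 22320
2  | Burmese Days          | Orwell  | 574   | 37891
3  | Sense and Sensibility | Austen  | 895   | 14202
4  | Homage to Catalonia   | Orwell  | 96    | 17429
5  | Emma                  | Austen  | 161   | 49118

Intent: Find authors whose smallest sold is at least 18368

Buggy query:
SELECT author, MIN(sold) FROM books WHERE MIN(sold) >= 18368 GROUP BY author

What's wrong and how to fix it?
Bug: MIN() in WHERE is a misuse of aggregate

Fix: Use HAVING for the per-group MIN condition

Corrected query:
SELECT author, MIN(sold) FROM books GROUP BY author HAVING MIN(sold) >= 18368

Result:
author  | MIN(sold)
--------+----------
Le Guin | 22320    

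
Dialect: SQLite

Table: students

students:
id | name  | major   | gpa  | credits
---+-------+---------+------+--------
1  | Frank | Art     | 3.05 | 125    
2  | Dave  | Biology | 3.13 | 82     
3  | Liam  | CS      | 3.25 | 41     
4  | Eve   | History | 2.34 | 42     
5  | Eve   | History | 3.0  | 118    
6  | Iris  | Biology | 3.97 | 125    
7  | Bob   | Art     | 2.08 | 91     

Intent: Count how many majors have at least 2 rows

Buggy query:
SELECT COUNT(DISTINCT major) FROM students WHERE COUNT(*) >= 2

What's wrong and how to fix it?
Bug: WHERE filters individual rows, not groups, so a group-level COUNT is invalid there

Fix: Group first with HAVING COUNT(*) >= 2, then COUNT the resulting groups

Corrected query:
SELECT COUNT(*) FROM (SELECT major FROM students GROUP BY major HAVING COUNT(*) >= 2)

Result:
COUNT(*)
--------
3       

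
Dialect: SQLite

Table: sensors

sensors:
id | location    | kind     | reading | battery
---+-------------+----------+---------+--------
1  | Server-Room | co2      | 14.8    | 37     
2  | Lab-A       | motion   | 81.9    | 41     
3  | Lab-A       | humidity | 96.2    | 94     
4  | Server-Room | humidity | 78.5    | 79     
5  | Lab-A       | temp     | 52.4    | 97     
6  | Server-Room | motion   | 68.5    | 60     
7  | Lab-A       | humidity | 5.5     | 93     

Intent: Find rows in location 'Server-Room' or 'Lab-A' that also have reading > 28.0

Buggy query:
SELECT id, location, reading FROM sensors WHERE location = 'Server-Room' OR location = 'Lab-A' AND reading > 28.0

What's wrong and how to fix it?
Bug: Without parentheses, AND is evaluated before OR, so the reading filter only applies to the 'Lab-A' branch

Fix: Group the OR with parentheses (or use IN), then AND the threshold

Corrected query:
SELECT id, location, reading FROM sensors WHERE (location = 'Server-Room' OR location = 'Lab-A') AND reading > 28.0

Result:
id | location    | reading
---+-------------+--------
2  | Lab-A       | 81.9   
3  | Lab-A       | 96.2   
4  | Server-Room | 78.5   
5  | Lab-A       | 52.4   
6  | Server-Room | 68.5   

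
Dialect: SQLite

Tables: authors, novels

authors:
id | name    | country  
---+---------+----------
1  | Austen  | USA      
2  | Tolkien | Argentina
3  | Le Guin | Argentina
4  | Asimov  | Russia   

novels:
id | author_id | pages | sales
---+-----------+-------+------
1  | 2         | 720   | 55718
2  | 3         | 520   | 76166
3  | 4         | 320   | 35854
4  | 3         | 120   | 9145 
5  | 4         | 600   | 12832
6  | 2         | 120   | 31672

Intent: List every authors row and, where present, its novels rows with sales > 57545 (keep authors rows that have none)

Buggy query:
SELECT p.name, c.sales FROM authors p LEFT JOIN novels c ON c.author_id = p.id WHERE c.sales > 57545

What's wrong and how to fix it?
Bug: A WHERE condition on the right-hand table after LEFT JOIN drops unmatched parents

Fix: Put 'c.sales > 57545' in the JOIN's ON clause instead of WHERE

Corrected query:
SELECT p.name, c.sales FROM authors p LEFT JOIN novels c ON c.author_id = p.id AND c.sales > 57545

Result:
name    | sales
--------+------
Austen  | NULL 
Tolkien | NULL 
Le Guin | 76166
Asimov  | NULL 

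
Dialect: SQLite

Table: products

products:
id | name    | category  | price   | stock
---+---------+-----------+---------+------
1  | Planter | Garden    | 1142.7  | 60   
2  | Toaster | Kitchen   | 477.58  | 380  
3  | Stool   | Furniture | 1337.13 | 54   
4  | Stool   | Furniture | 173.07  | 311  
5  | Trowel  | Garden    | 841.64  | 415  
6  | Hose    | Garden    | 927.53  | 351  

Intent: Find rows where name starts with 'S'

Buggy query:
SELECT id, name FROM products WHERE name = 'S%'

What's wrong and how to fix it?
Bug: Wildcards only work with LIKE; '=' treats '%' as a literal character

Fix: Use LIKE for wildcard pattern matching

Corrected query:
SELECT id, name FROM products WHERE name LIKE 'S%'

Result:
id | name 
---+------
3  | Stool
4  | Stool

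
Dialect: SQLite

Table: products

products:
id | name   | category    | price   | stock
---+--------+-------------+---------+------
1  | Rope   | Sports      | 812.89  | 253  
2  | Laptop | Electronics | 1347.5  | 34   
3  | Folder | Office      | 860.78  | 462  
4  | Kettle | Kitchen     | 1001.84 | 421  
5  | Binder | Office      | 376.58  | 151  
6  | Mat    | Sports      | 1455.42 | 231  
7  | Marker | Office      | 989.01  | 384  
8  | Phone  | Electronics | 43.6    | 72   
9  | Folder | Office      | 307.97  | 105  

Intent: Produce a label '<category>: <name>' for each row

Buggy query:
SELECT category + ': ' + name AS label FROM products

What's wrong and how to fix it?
Bug: SQLite uses || for string concatenation; + coerces text to numbers (yielding 0)

Fix: Replace + with || to concatenate text

Corrected query:
SELECT category || ': ' || name AS label FROM products

Result:
label              
-------------------
Sports: Rope       
Electronics: Laptop
Office: Folder     
Kitchen: Kettle    
Office: Binder     
Sports: Mat        
Office: Marker     
Electronics: Phone 
Office: Folder     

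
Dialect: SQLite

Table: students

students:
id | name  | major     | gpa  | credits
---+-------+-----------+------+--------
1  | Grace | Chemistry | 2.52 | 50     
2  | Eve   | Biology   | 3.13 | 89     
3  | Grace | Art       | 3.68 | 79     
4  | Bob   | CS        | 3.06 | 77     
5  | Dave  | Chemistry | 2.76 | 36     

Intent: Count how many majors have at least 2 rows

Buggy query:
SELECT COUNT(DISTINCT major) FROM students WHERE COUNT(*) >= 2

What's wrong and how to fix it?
Bug: COUNT(*) cannot appear in WHERE; the per-group count doesn't exist yet

Fix: Use a subquery that GROUPs and filters with HAVING, then count its rows

Corrected query:
SELECT COUNT(*) FROM (SELECT major FROM students GROUP BY major HAVING COUNT(*) >= 2)

Result:
COUNT(*)
--------
1       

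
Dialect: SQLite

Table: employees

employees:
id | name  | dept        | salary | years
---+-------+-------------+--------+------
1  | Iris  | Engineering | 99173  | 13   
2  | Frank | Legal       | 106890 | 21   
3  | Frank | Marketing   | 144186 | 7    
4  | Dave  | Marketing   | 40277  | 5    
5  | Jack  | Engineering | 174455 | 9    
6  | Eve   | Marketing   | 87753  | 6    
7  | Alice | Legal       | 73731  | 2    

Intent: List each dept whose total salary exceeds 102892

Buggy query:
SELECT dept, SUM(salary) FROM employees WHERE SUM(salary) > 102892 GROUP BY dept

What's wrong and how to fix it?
Bug: SUM(salary) is an aggregate, but WHERE filters rows before aggregation

Fix: Move the aggregate condition to a HAVING clause

Corrected query:
SELECT dept, SUM(salary) FROM employees GROUP BY dept HAVING SUM(salary) > 102892

Result:
dept        | SUM(salary)
------------+------------
Engineering | 273628     
Legal       | 180621     
Marketing   | 272216     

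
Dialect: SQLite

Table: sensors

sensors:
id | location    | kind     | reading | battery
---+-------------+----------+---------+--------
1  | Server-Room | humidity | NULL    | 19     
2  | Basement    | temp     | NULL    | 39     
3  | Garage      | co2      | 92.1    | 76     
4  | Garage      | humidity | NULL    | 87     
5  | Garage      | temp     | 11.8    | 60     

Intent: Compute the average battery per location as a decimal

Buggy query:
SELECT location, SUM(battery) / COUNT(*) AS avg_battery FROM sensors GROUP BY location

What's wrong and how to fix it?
Bug: Both operands are integers, so '/' performs integer division and truncates

Fix: Cast one side to REAL so the division keeps the fractional part

Corrected query:
SELECT location, SUM(battery) * 1.0 / COUNT(*) AS avg_battery FROM sensors GROUP BY location

Result:
location    | avg_battery
------------+------------
Basement    | 39         
Garage      | 74.333333  
Server-Room | 19         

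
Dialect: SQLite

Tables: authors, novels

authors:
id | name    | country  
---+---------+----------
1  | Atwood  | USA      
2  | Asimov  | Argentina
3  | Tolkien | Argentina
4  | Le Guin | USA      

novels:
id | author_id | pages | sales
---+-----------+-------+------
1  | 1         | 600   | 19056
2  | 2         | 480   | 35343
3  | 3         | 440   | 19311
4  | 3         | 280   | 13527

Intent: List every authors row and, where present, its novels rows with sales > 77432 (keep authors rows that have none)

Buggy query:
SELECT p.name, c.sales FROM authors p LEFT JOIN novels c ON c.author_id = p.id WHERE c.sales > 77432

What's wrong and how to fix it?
Bug: A WHERE condition on the right-hand table after LEFT JOIN drops unmatched parents

Fix: Move the right-table condition into the ON clause so unmatched parents are kept

Corrected query:
SELECT p.name, c.sales FROM authors p LEFT JOIN novels c ON c.author_id = p.id AND c.sales > 77432

Result:
name    | sales
--------+------
Atwood  | NULL 
Asimov  | NULL 
Tolkien | NULL 
Le Guin | NULL 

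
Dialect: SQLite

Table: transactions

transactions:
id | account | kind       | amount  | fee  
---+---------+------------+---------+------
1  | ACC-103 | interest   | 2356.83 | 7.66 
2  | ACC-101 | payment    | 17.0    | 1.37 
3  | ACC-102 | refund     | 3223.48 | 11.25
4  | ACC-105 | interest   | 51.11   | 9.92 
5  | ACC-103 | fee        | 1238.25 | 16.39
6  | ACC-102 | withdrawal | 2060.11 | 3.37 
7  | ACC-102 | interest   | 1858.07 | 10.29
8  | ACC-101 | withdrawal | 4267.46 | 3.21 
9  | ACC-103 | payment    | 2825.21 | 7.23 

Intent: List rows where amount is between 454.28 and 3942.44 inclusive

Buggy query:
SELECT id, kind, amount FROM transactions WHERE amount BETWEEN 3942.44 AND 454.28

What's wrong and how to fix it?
Bug: The bounds are reversed; BETWEEN a AND b requires a <= b to match anything

Fix: Write BETWEEN 454.28 AND 3942.44

Corrected query:
SELECT id, kind, amount FROM transactions WHERE amount BETWEEN 454.28 AND 3942.44

Result:
id | kind       | amount 
---+------------+--------
1  | interest   | 2356.83
3  | refund     | 3223.48
5  | fee        | 1238.25
6  | withdrawal | 2060.11
7  | interest   | 1858.07
9  | payment    | 2825.21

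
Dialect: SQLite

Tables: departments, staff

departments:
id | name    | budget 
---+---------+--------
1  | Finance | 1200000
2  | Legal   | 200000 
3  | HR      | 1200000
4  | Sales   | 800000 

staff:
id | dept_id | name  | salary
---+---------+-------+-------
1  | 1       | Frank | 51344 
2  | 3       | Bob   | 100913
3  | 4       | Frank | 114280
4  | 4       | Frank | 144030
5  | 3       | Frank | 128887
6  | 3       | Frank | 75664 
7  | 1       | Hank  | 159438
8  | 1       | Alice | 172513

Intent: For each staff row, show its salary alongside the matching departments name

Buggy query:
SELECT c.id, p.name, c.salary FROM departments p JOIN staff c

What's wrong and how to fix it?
Bug: JOIN with no ON clause produces a cartesian product; every staff row pairs with every departments row

Fix: Add ON c.dept_id = p.id to the JOIN

Corrected query:
SELECT c.id, p.name, c.salary FROM departments p JOIN staff c ON c.dept_id = p.id

Result:
id | name    | salary
---+---------+-------
1  | Finance | 51344 
2  | HR      | 100913
3  | Sales   | 114280
4  | Sales   | 144030
5  | HR      | 128887
6  | HR      | 75664 
7  | Finance | 159438
8  | Finance | 172513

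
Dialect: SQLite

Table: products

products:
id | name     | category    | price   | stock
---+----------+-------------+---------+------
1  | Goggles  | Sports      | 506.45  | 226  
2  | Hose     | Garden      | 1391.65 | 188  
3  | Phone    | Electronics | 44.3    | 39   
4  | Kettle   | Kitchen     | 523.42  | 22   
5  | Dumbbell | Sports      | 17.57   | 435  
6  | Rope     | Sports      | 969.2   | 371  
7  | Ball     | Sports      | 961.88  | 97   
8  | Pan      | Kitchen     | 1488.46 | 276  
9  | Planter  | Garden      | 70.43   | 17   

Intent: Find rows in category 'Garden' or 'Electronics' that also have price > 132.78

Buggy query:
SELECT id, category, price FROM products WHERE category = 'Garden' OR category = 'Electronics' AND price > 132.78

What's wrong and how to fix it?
Bug: AND binds tighter than OR, so this parses as category = 'Garden' OR (category = 'Electronics' AND price > 132.78)

Fix: Add parentheses around the OR so the AND applies to both alternatives

Corrected query:
SELECT id, category, price FROM products WHERE (category = 'Garden' OR category = 'Electronics') AND price > 132.78

Result:
id | category | price  
---+----------+--------
2  | Garden   | 1391.65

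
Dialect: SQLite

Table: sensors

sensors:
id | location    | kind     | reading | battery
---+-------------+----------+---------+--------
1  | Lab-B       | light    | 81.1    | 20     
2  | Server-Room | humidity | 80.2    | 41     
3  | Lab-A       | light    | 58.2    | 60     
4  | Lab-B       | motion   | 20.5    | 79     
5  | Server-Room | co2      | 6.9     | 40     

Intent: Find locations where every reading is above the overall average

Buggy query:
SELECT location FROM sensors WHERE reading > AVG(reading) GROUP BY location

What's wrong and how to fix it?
Bug: AVG() is an aggregate; it can't sit directly in WHERE

Fix: Compute the overall average in a scalar subquery and compare each group's MIN against it in HAVING

Corrected query:
SELECT location FROM sensors GROUP BY location HAVING MIN(reading) > (SELECT AVG(reading) FROM sensors)

Result:
location
--------
Lab-A   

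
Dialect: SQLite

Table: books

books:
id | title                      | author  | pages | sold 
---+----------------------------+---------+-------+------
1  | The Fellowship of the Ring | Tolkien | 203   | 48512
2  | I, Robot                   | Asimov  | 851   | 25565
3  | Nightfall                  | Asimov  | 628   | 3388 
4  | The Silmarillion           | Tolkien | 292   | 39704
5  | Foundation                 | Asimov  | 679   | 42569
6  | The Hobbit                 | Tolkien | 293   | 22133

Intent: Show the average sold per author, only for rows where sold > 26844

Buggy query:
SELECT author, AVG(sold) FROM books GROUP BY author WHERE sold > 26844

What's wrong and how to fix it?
Bug: WHERE cannot follow GROUP BY

Fix: Place WHERE between FROM and GROUP BY

Corrected query:
SELECT author, AVG(sold) FROM books WHERE sold > 26844 GROUP BY author

Result:
author  | AVG(sold)
--------+----------
Asimov  | 42569    
Tolkien | 44108    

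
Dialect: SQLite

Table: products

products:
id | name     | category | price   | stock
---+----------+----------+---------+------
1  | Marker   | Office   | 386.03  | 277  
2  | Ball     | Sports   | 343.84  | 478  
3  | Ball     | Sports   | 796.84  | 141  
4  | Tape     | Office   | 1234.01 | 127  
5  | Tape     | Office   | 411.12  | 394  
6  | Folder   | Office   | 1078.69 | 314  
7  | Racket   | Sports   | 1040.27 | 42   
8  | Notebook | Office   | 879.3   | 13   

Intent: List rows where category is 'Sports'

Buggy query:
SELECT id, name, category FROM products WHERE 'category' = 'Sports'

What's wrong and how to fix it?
Bug: Single quotes denote string literals in SQL; the column name is being compared as a constant string

Fix: Reference the column as category without single quotes

Corrected query:
SELECT id, name, category FROM products WHERE category = 'Sports'

Result:
id | name   | category
---+--------+---------
2  | Ball   | Sports  
3  | Ball   | Sports  
7  | Racket | Sports  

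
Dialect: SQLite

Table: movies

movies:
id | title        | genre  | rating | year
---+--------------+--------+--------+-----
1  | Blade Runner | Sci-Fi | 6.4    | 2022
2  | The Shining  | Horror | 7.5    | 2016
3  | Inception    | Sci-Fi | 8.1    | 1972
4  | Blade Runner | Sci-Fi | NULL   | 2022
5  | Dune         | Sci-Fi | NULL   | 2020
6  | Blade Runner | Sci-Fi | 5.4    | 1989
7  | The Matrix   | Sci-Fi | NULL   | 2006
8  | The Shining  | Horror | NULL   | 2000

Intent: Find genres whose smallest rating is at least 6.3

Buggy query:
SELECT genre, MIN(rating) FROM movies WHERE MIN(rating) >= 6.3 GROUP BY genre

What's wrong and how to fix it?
Bug: Aggregates like MIN are computed per group after WHERE runs

Fix: Replace WHERE with HAVING after the GROUP BY

Corrected query:
SELECT genre, MIN(rating) FROM movies GROUP BY genre HAVING MIN(rating) >= 6.3

Result:
genre  | MIN(rating)
-------+------------
Horror | 7.5        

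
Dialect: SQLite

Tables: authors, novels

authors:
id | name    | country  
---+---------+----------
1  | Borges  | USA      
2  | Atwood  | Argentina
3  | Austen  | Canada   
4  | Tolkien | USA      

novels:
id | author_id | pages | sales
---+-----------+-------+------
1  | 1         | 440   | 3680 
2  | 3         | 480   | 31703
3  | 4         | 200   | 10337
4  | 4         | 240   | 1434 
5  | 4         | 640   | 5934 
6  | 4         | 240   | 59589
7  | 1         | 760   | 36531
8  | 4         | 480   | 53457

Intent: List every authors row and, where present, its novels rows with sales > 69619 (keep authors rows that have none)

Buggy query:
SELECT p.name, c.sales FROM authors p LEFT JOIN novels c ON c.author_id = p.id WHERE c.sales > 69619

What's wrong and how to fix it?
Bug: Filtering c.sales in WHERE discards the NULL rows produced by LEFT JOIN, turning it into an inner join

Fix: Put 'c.sales > 69619' in the JOIN's ON clause instead of WHERE

Corrected query:
SELECT p.name, c.sales FROM authors p LEFT JOIN novels c ON c.author_id = p.id AND c.sales > 69619

Result:
name    | sales
--------+------
Borges  | NULL 
Atwood  | NULL 
Austen  | NULL 
Tolkien | NULL 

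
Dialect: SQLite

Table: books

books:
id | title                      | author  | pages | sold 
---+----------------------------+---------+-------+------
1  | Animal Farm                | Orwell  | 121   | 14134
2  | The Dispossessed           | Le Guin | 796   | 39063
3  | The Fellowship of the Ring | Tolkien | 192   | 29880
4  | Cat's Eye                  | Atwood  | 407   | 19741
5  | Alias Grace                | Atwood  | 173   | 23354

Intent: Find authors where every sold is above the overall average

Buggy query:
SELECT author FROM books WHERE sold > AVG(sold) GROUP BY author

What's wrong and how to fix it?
Bug: WHERE evaluates per row before aggregation, so AVG() is unavailable

Fix: Compute the overall average in a scalar subquery and compare each group's MIN against it in HAVING

Corrected query:
SELECT author FROM books GROUP BY author HAVING MIN(sold) > (SELECT AVG(sold) FROM books)

Result:
author 
-------
Le Guin
Tolkien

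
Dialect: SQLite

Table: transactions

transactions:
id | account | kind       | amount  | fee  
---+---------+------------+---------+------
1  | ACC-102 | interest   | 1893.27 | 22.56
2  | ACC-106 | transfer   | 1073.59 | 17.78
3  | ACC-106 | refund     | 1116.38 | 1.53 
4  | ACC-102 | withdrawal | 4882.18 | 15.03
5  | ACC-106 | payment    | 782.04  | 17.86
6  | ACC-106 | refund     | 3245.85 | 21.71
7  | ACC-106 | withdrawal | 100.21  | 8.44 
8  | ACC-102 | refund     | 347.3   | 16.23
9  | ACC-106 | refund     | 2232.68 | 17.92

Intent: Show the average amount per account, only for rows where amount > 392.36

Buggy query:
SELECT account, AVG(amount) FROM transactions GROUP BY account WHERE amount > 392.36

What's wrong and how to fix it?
Bug: WHERE cannot follow GROUP BY

Fix: Place WHERE between FROM and GROUP BY

Corrected query:
SELECT account, AVG(amount) FROM transactions WHERE amount > 392.36 GROUP BY account

Result:
account | AVG(amount)
--------+------------
ACC-102 | 3387.725   
ACC-106 | 1690.108   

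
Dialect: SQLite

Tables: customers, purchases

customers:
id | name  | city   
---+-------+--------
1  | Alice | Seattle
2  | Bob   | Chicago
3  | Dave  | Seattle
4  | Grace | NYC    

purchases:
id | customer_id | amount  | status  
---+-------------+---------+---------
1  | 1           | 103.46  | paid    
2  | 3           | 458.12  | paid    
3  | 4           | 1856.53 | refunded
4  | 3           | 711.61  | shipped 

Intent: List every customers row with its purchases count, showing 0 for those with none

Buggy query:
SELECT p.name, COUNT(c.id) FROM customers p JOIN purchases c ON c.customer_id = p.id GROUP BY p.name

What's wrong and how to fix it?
Bug: INNER JOIN drops customers rows that have no matching purchases rows

Fix: Switch to LEFT JOIN to retain unmatched parent rows

Corrected query:
SELECT p.name, COUNT(c.id) FROM customers p LEFT JOIN purchases c ON c.customer_id = p.id GROUP BY p.name

Result:
name  | COUNT(c.id)
------+------------
Alice | 1          
Bob   | 0          
Dave  | 2          
Grace | 1          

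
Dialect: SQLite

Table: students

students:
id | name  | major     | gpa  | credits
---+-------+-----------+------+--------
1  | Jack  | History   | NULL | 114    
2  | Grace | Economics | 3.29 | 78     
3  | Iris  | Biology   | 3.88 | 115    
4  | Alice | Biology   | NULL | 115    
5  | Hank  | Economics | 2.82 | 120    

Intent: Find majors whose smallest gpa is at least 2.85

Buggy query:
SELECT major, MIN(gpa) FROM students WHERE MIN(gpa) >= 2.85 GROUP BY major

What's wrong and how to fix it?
Bug: Aggregates like MIN are computed per group after WHERE runs

Fix: Use HAVING for the per-group MIN condition

Corrected query:
SELECT major, MIN(gpa) FROM students GROUP BY major HAVING MIN(gpa) >= 2.85

Result:
major   | MIN(gpa)
--------+---------
Biology | 3.88    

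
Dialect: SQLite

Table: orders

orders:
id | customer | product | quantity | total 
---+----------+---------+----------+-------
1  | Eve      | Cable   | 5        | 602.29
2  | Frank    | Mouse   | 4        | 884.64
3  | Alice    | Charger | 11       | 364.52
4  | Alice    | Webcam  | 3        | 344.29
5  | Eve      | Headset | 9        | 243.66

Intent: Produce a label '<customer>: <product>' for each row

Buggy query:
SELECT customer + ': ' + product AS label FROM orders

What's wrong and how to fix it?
Bug: '+' is numeric addition; on text columns SQLite converts them to 0 instead of concatenating

Fix: Use the || operator for string concatenation

Corrected query:
SELECT customer || ': ' || product AS label FROM orders

Result:
label         
--------------
Eve: Cable    
Frank: Mouse  
Alice: Charger
Alice: Webcam 
Eve: Headset  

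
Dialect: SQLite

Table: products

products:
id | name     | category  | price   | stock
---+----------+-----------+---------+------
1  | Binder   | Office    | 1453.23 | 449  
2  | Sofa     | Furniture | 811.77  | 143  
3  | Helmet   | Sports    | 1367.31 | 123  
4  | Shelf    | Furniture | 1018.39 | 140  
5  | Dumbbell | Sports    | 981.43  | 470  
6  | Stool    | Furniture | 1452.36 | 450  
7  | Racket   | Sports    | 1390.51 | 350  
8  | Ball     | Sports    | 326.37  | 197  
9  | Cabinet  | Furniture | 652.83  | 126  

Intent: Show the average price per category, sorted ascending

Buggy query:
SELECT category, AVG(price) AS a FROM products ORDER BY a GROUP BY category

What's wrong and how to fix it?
Bug: ORDER BY appears before GROUP BY; SQL clause order requires GROUP BY first

Fix: Reorder: SELECT … FROM … GROUP BY … ORDER BY …

Corrected query:
SELECT category, AVG(price) AS a FROM products GROUP BY category ORDER BY a

Result:
category  | a       
----------+---------
Furniture | 983.8375
Sports    | 1016.405
Office    | 1453.23 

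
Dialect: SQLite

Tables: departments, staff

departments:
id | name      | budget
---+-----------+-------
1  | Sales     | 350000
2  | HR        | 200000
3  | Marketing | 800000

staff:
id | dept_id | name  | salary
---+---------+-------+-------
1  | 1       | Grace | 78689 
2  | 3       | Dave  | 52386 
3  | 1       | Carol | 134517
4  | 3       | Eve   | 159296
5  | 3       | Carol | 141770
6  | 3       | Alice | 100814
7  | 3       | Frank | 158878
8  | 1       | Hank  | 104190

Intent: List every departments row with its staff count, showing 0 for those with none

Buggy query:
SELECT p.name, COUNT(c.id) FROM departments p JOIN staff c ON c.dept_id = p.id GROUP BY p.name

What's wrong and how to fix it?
Bug: An inner join excludes parents with zero children

Fix: Switch to LEFT JOIN to retain unmatched parent rows

Corrected query:
SELECT p.name, COUNT(c.id) FROM departments p LEFT JOIN staff c ON c.dept_id = p.id GROUP BY p.name

Result:
name      | COUNT(c.id)
----------+------------
HR        | 0          
Marketing | 5          
Sales     | 3          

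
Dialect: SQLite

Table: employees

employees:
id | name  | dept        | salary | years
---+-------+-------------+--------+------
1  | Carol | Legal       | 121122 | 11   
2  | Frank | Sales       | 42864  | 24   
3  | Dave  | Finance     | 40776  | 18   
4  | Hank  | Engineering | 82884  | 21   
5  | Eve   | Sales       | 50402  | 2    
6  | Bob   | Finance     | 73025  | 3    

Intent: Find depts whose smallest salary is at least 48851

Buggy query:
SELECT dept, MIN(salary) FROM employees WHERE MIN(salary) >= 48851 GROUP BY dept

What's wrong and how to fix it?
Bug: MIN() in WHERE is a misuse of aggregate

Fix: Use HAVING for the per-group MIN condition

Corrected query:
SELECT dept, MIN(salary) FROM employees GROUP BY dept HAVING MIN(salary) >= 48851

Result:
dept        | MIN(salary)
------------+------------
Engineering | 82884      
Legal       | 121122     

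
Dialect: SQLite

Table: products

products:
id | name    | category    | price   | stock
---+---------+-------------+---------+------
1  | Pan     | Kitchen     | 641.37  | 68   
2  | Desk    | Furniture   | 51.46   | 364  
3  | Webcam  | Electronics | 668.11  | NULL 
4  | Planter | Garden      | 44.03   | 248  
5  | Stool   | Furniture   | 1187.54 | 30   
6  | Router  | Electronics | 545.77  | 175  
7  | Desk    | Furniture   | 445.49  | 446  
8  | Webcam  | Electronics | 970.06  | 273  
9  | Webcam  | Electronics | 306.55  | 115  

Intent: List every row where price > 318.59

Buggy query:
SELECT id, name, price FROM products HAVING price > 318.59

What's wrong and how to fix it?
Bug: This is a non-aggregate query (no GROUP BY, no aggregates), so in SQLite the HAVING clause is invalid here; a row-level condition belongs in WHERE

Fix: Use WHERE for row-level filtering

Corrected query:
SELECT id, name, price FROM products WHERE price > 318.59

Result:
id | name   | price  
---+--------+--------
1  | Pan    | 641.37 
3  | Webcam | 668.11 
5  | Stool  | 1187.54
6  | Router | 545.77 
7  | Desk   | 445.49 
8  | Webcam | 970.06 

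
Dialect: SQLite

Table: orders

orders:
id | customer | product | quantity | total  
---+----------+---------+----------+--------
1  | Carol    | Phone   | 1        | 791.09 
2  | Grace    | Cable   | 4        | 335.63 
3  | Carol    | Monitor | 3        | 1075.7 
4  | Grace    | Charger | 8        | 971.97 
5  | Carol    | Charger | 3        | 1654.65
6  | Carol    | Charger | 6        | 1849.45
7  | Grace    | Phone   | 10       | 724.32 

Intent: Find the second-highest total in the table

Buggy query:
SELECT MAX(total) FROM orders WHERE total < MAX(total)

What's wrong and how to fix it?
Bug: MAX(total) on the right of the comparison is an aggregate-in-WHERE error

Fix: Compute the overall MAX in a subquery, then take MAX of rows below it

Corrected query:
SELECT MAX(total) FROM orders WHERE total < (SELECT MAX(total) FROM orders)

Result:
MAX(total)
----------
1654.65   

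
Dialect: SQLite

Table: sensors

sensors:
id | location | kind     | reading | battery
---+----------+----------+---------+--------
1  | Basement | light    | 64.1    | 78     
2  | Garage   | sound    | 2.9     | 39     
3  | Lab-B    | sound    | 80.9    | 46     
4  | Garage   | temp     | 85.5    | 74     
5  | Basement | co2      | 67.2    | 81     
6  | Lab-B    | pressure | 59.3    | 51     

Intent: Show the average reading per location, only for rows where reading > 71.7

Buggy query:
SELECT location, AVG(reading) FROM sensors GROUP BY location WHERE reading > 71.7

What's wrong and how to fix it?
Bug: Row-level WHERE must come before GROUP BY in the clause order

Fix: Place WHERE between FROM and GROUP BY

Corrected query:
SELECT location, AVG(reading) FROM sensors WHERE reading > 71.7 GROUP BY location

Result:
location | AVG(reading)
---------+-------------
Garage   | 85.5        
Lab-B    | 80.9        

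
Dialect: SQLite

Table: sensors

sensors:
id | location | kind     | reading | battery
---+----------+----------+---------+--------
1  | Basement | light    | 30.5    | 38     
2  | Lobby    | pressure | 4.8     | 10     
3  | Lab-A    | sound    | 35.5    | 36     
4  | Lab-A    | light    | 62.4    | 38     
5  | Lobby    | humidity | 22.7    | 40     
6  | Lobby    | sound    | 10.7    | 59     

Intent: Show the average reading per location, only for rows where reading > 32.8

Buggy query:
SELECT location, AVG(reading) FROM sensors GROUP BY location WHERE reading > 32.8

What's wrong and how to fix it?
Bug: WHERE cannot follow GROUP BY

Fix: Place WHERE between FROM and GROUP BY

Corrected query:
SELECT location, AVG(reading) FROM sensors WHERE reading > 32.8 GROUP BY location

Result:
location | AVG(reading)
---------+-------------
Lab-A    | 48.95       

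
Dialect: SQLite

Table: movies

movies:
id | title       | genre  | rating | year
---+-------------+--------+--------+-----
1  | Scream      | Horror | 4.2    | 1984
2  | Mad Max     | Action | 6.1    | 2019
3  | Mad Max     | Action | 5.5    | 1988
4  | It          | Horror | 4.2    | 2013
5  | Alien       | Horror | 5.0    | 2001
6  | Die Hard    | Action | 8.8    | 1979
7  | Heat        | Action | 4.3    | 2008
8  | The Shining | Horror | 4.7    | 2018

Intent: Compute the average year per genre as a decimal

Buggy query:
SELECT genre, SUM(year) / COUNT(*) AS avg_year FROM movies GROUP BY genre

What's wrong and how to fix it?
Bug: Both operands are integers, so '/' performs integer division and truncates

Fix: Multiply by 1.0 (or CAST to REAL) to force floating-point division

Corrected query:
SELECT genre, SUM(year) * 1.0 / COUNT(*) AS avg_year FROM movies GROUP BY genre

Result:
genre  | avg_year
-------+---------
Action | 1998.5  
Horror | 2004    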